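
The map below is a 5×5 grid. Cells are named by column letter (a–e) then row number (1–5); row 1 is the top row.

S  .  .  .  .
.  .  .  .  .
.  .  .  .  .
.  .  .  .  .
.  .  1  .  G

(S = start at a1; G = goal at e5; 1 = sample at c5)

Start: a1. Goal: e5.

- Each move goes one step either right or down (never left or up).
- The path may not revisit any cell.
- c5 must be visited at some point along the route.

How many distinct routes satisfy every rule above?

15

A right/down-only route from a1 to e5 makes exactly 4 down-moves and 4 right-moves in some order.
With no other constraints that would be C(8,4) = 70 routes.
Split at c5 and multiply the segment counts: a1→c5: 15; c5→e5: 1; product = 15.
That gives 15 routes.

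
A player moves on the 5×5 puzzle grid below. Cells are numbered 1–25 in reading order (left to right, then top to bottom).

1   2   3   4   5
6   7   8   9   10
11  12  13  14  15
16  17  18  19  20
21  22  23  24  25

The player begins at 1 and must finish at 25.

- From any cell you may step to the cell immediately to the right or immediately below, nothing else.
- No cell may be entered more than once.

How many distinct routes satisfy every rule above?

70

A right/down-only route from 1 to 25 makes exactly 4 down-moves and 4 right-moves in some order.
With no other constraints that would be C(8,4) = 70 routes.
That gives 70 routes.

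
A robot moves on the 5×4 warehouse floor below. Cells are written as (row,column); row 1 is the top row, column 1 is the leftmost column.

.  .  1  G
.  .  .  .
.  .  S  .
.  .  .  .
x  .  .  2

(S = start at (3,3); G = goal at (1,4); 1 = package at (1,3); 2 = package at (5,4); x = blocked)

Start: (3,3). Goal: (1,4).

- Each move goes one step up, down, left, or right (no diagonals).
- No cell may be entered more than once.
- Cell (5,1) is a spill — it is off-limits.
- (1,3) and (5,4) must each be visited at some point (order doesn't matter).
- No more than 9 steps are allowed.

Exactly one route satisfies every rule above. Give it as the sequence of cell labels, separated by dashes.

(3,3) - (4,3) - (5,3) - (5,4) - (4,4) - (3,4) - (2,4) - (2,3) - (1,3) - (1,4)

The budget equals the shortest possible length, so every move has to be on a shortest route through the required cells.
Route from (3,3): 2× down (reaching (5,3)), right to (5,4), 3× up (reaching (2,4)), left to (2,3), up to (1,3), right to (1,4) — 9 moves in all.
Check: all required cells visited; 9 ≤ 9 moves.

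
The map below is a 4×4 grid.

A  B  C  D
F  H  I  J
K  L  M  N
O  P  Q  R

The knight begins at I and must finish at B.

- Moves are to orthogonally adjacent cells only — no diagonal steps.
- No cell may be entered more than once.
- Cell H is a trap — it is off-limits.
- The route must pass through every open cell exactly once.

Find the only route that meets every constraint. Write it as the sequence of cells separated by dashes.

I - C - D - J - N - R - Q - M - L - P - O - K - F - A - B

Need to visit all 15 open cells exactly once, starting at I and ending at B.
Cell R has only two open neighbours (N and Q), so the path must pass straight through it: one of those is the cell it's entered from and the other is where it exits.
Route from I: up to C, right to D, 3× down (reaching R), left to Q, up to M, left to L, down to P, left to O, 3× up (reaching A), right to B — 14 moves in all.
Check: all 15 open cells covered.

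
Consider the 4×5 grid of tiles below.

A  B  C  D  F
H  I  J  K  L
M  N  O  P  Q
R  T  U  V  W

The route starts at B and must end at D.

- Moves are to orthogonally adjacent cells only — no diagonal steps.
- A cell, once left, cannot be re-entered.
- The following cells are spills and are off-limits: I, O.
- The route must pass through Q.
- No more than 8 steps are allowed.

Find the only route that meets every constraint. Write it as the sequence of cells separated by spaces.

The budget equals the shortest possible length, so every move has to be on a shortest route through the required cells.
Route from B: right to C, down to J, right to K, down to P, right to Q, 2× up (reaching F), left to D — 8 moves in all.
Check: all required cells visited; 8 ≤ 8 moves.

B C J K P Q L F D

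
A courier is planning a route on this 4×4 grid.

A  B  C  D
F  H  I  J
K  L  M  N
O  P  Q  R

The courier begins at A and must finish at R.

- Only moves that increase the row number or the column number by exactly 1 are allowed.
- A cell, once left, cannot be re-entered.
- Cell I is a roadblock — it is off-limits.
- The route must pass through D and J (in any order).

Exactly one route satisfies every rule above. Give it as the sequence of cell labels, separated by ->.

Moves only go right or down, so the column and row indices never decrease.
Route from A: 3× right (reaching D), 3× down (reaching R) — 6 moves in all.
Check: all required cells visited.

A -> B -> C -> D -> J -> N -> R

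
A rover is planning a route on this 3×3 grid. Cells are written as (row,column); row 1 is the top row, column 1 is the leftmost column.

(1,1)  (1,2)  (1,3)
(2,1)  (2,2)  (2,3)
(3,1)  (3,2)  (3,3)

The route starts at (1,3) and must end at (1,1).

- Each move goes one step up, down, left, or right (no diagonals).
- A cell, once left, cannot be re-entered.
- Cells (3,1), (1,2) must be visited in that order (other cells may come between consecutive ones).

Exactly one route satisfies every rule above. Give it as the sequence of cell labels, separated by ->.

(1,3) -> (2,3) -> (3,3) -> (3,2) -> (3,1) -> (2,1) -> (2,2) -> (1,2) -> (1,1)

The waypoints must appear in the order (3,1), (1,2), with no cell reused.
Route from (1,3): down 2 to (3,3), left 2 to (3,1), up 1 to (2,1), right 1 to (2,2), up 1 to (1,2), left 1 to (1,1) — 8 moves in all.
Check: order respected ((3,1) at step 4, (1,2) at step 7).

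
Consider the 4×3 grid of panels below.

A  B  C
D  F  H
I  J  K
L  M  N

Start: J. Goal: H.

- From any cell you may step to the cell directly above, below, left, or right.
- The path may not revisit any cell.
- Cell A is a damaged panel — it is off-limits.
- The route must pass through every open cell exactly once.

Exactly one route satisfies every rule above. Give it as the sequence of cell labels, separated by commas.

J, K, N, M, L, I, D, F, B, C, H

Need to visit all 11 open cells exactly once, starting at J and ending at H.
Route from J: right 1 to K, down 1 to N, left 2 to L, up 2 to D, right 1 to F, up 1 to B, right 1 to C, down 1 to H — 10 moves in all.
Check: all 11 open cells covered.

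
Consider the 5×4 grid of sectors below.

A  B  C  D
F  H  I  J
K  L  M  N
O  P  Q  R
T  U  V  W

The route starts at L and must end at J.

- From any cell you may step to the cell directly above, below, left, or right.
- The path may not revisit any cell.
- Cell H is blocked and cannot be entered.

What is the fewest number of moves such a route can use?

3

The Manhattan distance from L to J is |3−2| + |2−4| = 3, so at least 3 moves are needed.
A route of 3 moves achieves this: L → M → I → J.
Since 3 matches the lower bound, it is optimal.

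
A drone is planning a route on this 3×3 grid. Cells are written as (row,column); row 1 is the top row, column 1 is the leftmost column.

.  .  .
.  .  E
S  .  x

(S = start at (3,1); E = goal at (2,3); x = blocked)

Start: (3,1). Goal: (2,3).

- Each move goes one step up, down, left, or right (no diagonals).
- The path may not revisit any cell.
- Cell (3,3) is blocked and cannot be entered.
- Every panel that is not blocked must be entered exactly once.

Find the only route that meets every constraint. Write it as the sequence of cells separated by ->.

Need to visit all 8 open cells exactly once, starting at (3,1) and ending at (2,3).
Cell (3,2) has only two open neighbours ((2,2) and (3,1)), so the path must pass straight through it: one of those is the cell it's entered from and the other is where it exits.
Route from (3,1): right to (3,2), up to (2,2), left to (2,1), up to (1,1), 2× right (reaching (1,3)), down to (2,3) — 7 moves in all.
Check: all 8 open cells covered.

(3,1) -> (3,2) -> (2,2) -> (2,1) -> (1,1) -> (1,2) -> (1,3) -> (2,3)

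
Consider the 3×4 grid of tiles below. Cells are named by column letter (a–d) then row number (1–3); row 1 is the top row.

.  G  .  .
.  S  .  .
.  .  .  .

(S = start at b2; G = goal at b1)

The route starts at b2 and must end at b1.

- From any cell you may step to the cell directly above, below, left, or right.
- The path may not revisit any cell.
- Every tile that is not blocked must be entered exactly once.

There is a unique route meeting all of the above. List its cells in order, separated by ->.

Need to visit all 12 open cells exactly once, starting at b2 and ending at b1.
Route from b2: right to c2, up to c1, right to d1, 2× down (reaching d3), 3× left (reaching a3), 2× up (reaching a1), right to b1 — 11 moves in all.
Check: all 12 open cells covered.

b2 -> c2 -> c1 -> d1 -> d2 -> d3 -> c3 -> b3 -> a3 -> a2 -> a1 -> b1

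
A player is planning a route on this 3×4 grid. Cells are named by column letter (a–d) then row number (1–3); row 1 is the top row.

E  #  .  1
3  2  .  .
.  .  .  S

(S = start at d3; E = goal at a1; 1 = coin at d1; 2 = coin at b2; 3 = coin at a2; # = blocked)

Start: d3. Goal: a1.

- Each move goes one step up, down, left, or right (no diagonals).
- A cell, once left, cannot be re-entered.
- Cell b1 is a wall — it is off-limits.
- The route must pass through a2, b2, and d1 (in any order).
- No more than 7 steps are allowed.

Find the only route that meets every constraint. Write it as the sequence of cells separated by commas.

The 7-move cap with required stops at a2, b2, d1 leaves no slack for detours.
Route from d3: up 2 to d1, left 1 to c1, down 1 to c2, left 2 to a2, up 1 to a1 — 7 moves in all.
Check: all required cells visited; 7 ≤ 7 moves.

d3, d2, d1, c1, c2, b2, a2, a1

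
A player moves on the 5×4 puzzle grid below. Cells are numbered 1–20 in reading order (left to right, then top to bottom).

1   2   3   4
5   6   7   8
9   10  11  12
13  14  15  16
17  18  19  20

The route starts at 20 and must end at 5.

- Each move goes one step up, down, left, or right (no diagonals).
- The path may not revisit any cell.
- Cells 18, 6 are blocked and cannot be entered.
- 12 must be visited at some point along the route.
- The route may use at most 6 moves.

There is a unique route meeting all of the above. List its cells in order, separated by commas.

20, 16, 12, 11, 10, 9, 5

The 6-move cap with required stops at 12 leaves no slack for detours.
Route from 20: 2× up (reaching 12), 3× left (reaching 9), up to 5 — 6 moves in all.
Check: all required cells visited; 6 ≤ 6 moves.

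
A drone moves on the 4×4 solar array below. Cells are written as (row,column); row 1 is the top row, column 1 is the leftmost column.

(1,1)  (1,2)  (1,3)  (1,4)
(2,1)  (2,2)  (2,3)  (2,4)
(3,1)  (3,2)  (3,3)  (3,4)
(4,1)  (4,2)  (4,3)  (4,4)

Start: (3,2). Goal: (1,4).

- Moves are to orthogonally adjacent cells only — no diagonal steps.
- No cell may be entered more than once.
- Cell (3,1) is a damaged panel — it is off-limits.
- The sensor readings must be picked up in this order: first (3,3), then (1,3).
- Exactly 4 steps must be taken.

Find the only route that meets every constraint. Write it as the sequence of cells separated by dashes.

The waypoints must appear in the order (3,3), (1,3), with no cell reused.
Route from (3,2): right 1 to (3,3), up 2 to (1,3), right 1 to (1,4) — 4 moves in all.
Check: order respected ((3,3) at step 1, (1,3) at step 3); 4 moves as required.

(3,2) - (3,3) - (2,3) - (1,3) - (1,4)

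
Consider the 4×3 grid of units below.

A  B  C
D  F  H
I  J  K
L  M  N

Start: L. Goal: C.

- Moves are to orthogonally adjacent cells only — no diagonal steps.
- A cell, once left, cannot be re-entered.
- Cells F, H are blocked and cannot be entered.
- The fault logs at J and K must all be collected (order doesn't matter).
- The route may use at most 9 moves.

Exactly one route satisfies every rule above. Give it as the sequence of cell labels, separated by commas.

L, M, N, K, J, I, D, A, B, C

The budget equals the shortest possible length, so every move has to be on a shortest route through the required cells.
Route from L: 2× right (reaching N), up to K, 2× left (reaching I), 2× up (reaching A), 2× right (reaching C) — 9 moves in all.
Check: all required cells visited; 9 ≤ 9 moves.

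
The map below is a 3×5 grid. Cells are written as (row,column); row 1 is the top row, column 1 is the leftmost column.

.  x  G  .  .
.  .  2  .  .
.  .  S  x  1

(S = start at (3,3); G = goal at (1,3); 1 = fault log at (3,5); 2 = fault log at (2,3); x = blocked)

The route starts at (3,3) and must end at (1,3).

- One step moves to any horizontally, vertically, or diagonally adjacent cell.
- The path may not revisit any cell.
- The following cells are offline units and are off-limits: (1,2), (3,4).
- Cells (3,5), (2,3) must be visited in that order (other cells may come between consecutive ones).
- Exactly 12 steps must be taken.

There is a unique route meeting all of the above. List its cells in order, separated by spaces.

The waypoints must appear in the order (3,5), (2,3), with no cell reused.
Route from (3,3): up-right 1 to (2,4), down-right 1 to (3,5), up 2 to (1,5), left 1 to (1,4), down-left 2 to (3,2), left 1 to (3,1), up 2 to (1,1), down-right 1 to (2,2), up-right 1 to (1,3) — 12 moves in all.
Check: order respected (1 at step 2, 2 at step 6); 12 moves as required.

(3,3) (2,4) (3,5) (2,5) (1,5) (1,4) (2,3) (3,2) (3,1) (2,1) (1,1) (2,2) (1,3)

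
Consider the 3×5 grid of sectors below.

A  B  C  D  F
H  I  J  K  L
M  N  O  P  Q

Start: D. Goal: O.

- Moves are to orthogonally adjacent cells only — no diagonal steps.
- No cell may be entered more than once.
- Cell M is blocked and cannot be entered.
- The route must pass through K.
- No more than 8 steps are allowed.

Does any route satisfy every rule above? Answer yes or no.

yes

One route that works: D → K → P → O.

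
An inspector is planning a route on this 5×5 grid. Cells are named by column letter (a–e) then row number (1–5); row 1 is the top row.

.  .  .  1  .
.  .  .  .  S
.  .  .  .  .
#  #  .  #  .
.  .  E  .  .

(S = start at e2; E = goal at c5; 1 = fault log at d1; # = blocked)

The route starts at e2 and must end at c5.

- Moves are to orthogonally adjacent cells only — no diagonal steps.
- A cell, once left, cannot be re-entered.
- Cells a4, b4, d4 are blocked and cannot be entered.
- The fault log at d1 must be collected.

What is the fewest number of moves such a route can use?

7

Any route passes through d1 somewhere between e2 and c5. Summing Manhattan distances along the two legs (e2 → d1 → c5) gives a lower bound of 2 + 5 = 7 moves.
A route of 7 moves achieves this: e2 → e1 → d1 → d2 → d3 → c3 → c4 → c5.
Since 7 matches the lower bound, it is optimal.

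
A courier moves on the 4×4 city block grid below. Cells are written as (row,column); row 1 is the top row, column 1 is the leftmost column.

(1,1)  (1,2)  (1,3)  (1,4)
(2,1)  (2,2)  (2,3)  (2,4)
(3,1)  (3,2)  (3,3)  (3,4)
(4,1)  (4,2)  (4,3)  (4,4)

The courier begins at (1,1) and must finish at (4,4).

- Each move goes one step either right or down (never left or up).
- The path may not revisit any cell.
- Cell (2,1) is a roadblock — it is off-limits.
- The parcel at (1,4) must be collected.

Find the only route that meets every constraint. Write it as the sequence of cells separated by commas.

Moves only go right or down, so the column and row indices never decrease.
Route from (1,1): right 3 to (1,4), down 3 to (4,4) — 6 moves in all.
Check: all required cells visited.

(1,1), (1,2), (1,3), (1,4), (2,4), (3,4), (4,4)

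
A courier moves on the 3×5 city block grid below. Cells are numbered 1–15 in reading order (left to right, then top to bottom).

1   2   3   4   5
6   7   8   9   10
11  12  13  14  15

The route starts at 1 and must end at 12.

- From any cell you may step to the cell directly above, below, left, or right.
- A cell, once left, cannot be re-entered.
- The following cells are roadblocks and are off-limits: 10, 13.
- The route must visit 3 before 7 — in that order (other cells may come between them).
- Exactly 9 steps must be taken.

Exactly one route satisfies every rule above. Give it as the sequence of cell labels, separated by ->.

The waypoints must appear in the order 3, 7, with no cell reused.
Route from 1: right 3 to 4, down 1 to 9, left 3 to 6, down 1 to 11, right 1 to 12 — 9 moves in all.
Check: order respected (3 at step 2, 7 at step 6); 9 moves as required.

1 -> 2 -> 3 -> 4 -> 9 -> 8 -> 7 -> 6 -> 11 -> 12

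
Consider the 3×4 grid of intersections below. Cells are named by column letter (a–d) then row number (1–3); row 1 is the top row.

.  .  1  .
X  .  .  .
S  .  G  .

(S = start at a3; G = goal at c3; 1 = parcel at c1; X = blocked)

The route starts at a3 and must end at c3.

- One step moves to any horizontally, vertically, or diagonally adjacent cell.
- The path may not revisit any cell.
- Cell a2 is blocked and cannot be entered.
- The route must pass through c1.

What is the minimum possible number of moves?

4

Any route passes through c1 somewhere between a3 and c3. Summing Chebyshev distances along the two legs (a3 → c1 → c3) gives a lower bound of 2 + 2 = 4 moves.
A route of 4 moves achieves this: a3 → b2 → c1 → c2 → c3.
Since 4 matches the lower bound, it is optimal.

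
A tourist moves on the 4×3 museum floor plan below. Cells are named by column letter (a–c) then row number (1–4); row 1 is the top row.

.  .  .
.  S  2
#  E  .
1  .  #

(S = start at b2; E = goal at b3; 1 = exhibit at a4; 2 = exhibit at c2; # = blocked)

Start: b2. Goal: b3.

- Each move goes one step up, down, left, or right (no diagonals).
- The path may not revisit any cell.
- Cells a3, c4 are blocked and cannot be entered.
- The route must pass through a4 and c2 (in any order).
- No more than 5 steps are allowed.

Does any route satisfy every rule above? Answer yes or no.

no

a4 must be visited but has only one open neighbour (b4), and it is neither the start nor the goal — the route would have to enter and leave through b4, re-entering it.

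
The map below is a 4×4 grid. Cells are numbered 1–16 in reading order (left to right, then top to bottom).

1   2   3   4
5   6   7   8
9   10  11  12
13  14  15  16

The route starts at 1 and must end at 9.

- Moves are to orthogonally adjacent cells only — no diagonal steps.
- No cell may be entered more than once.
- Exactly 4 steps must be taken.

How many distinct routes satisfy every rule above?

Need simple routes of exactly 4 moves from 1 to 9 (Manhattan distance 2, so 1 moves are spent on a detour and 1 undoing it).
Enumerating: 1 5 6 10 9 | 1 2 6 10 9 | 1 2 6 5 9.
That gives 3 routes.

3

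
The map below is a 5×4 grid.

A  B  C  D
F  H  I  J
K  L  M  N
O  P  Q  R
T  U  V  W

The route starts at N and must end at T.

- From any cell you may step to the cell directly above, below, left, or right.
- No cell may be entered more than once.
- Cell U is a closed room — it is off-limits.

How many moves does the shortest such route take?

The Manhattan distance from N to T is |3−5| + |4−1| = 5, so at least 5 moves are needed.
A route of 5 moves achieves this: N → R → Q → P → O → T.
Since 5 matches the lower bound, it is optimal.

5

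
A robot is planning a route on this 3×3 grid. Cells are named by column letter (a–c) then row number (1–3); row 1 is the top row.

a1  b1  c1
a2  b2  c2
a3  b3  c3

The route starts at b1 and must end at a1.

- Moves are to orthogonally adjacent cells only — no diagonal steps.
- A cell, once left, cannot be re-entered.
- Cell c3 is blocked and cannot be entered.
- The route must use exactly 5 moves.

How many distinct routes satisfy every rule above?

2

Need simple routes of exactly 5 moves from b1 to a1 (Manhattan distance 1, so 2 moves are spent on a detour and 2 undoing it).
Enumerating: b1 b2 b3 a3 a2 a1 | b1 c1 c2 b2 a2 a1.
That gives 2 routes.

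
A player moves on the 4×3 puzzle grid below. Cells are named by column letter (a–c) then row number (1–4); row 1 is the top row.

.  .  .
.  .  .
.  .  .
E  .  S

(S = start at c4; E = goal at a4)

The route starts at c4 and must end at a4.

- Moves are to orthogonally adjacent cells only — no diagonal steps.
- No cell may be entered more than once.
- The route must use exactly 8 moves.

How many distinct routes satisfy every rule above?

Need simple routes of exactly 8 moves from c4 to a4 (Manhattan distance 2, so 3 moves are spent on a detour and 3 undoing it).
Branch systematically from the start, pruning whenever the remaining move budget drops below the Manhattan distance to a4 or differs from it in parity. Grouping the completions by first move — via c3: 7; via b4: 2 — and summing: 7 + 2 = 9.
That gives 9 routes.

9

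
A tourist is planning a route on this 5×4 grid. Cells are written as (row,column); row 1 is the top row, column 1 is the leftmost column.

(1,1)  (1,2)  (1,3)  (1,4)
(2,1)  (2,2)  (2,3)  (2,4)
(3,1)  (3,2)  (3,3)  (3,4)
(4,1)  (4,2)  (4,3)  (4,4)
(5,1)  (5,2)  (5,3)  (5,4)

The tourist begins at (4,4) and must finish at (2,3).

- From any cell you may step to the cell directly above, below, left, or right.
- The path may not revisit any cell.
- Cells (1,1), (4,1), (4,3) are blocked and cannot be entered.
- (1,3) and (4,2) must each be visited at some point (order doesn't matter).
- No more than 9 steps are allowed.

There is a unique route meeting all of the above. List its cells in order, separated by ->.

(4,4) -> (5,4) -> (5,3) -> (5,2) -> (4,2) -> (3,2) -> (2,2) -> (1,2) -> (1,3) -> (2,3)

Any route must reach (1,3) and (4,2) and still end at (2,3) within 9 moves, so the order of the required stops is forced.
Route from (4,4): down to (5,4), 2× left (reaching (5,2)), 4× up (reaching (1,2)), right to (1,3), down to (2,3) — 9 moves in all.
Check: all required cells visited; 9 ≤ 9 moves.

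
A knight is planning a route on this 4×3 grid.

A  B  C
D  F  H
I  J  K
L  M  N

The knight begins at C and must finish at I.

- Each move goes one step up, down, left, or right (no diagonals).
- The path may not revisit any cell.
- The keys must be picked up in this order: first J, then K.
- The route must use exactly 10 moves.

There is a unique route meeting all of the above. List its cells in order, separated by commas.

C, B, A, D, F, J, K, N, M, L, I

The waypoints must appear in the order J, K, with no cell reused.
Route from C: left 2 to A, down 1 to D, right 1 to F, down 1 to J, right 1 to K, down 1 to N, left 2 to L, up 1 to I — 10 moves in all.
Check: order respected (J at step 5, K at step 6); 10 moves as required.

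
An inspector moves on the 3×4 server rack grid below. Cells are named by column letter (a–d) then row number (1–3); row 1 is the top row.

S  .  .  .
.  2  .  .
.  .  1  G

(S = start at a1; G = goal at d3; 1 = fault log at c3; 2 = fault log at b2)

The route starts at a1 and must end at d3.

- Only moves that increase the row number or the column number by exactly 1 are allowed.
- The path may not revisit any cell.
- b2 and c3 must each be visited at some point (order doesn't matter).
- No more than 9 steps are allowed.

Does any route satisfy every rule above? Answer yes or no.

yes

One route that works: a1 → a2 → b2 → b3 → c3 → d3.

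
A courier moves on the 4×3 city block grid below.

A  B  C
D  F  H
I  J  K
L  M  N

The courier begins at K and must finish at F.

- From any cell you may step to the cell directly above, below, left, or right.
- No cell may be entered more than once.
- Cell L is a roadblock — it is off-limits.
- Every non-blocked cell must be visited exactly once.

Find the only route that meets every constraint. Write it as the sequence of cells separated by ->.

Need to visit all 11 open cells exactly once, starting at K and ending at F.
Cell A has only two open neighbours (D and B), so the path must pass straight through it: one of those is the cell it's entered from and the other is where it exits.
Route from K: down to N, left to M, up to J, left to I, 2× up (reaching A), 2× right (reaching C), down to H, left to F — 10 moves in all.
Check: all 11 open cells covered.

K -> N -> M -> J -> I -> D -> A -> B -> C -> H -> F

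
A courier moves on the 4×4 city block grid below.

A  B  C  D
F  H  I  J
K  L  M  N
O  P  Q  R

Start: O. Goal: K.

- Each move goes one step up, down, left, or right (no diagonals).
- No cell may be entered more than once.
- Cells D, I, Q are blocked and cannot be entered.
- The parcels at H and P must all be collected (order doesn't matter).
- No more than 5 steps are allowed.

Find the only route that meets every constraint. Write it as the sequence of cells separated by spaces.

Any route must reach H and P and still end at K within 5 moves, so the order of the required stops is forced.
Route from O: right 1 to P, up 2 to H, left 1 to F, down 1 to K — 5 moves in all.
Check: all required cells visited; 5 ≤ 5 moves.

O P L H F K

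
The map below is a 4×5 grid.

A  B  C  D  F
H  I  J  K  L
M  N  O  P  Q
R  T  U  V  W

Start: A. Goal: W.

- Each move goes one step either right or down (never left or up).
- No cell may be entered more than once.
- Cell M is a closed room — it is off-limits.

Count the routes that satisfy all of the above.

30

A right/down-only route from A to W makes exactly 3 down-moves and 4 right-moves in some order.
With no other constraints that would be C(7,3) = 35 routes.
Subtract routes through each blocked cell (inclusion–exclusion for overlaps): − through M: 5 → 30.
That gives 30 routes.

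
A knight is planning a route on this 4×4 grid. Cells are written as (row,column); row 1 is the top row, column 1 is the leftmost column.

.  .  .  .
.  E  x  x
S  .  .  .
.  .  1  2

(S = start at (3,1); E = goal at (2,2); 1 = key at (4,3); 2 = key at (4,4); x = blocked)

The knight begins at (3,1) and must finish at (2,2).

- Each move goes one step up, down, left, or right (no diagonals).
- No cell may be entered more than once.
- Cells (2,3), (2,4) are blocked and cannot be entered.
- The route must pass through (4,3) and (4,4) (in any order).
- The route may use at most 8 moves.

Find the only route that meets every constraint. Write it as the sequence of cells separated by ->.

The 8-move cap with required stops at (4,3), (4,4) leaves no slack for detours.
Route from (3,1): down to (4,1), 3× right (reaching (4,4)), up to (3,4), 2× left (reaching (3,2)), up to (2,2) — 8 moves in all.
Check: all required cells visited; 8 ≤ 8 moves.

(3,1) -> (4,1) -> (4,2) -> (4,3) -> (4,4) -> (3,4) -> (3,3) -> (3,2) -> (2,2)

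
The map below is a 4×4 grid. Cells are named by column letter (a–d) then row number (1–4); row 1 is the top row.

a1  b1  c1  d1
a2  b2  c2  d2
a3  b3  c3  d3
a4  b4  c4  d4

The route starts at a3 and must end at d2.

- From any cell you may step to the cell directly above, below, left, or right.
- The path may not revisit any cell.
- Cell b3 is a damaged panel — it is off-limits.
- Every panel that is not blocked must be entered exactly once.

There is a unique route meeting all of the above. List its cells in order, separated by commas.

a3, a4, b4, c4, d4, d3, c3, c2, b2, a2, a1, b1, c1, d1, d2

Need to visit all 15 open cells exactly once, starting at a3 and ending at d2.
Cell d1 has only two open neighbours (d2 and c1), so the path must pass straight through it: one of those is the cell it's entered from and the other is where it exits.
Route from a3: down 1 to a4, right 3 to d4, up 1 to d3, left 1 to c3, up 1 to c2, left 2 to a2, up 1 to a1, right 3 to d1, down 1 to d2 — 14 moves in all.
Check: all 15 open cells covered.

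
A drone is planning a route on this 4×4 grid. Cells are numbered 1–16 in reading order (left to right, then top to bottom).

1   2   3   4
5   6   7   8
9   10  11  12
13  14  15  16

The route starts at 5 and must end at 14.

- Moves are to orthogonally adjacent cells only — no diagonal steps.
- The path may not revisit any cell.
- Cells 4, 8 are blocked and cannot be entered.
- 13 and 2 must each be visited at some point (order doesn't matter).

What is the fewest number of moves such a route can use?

7

Any route passes through 13 and 2 in some order between 5 and 14. Summing Manhattan distances along each leg and taking the cheapest ordering (5 → 2 → 13 → 14) gives a lower bound of 2 + 4 + 1 = 7 moves.
A route of 7 moves achieves this: 5 → 1 → 2 → 6 → 10 → 9 → 13 → 14.
Since 7 matches the lower bound, it is optimal.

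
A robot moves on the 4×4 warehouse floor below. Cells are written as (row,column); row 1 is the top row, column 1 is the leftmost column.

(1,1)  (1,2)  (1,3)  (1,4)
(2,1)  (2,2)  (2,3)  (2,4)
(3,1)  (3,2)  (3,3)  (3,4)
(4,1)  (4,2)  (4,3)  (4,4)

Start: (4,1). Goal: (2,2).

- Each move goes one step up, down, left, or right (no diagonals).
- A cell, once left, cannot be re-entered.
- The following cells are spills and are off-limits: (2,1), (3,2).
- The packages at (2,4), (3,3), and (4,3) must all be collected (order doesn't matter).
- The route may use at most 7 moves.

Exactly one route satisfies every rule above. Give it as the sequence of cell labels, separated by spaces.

The 7-move cap with required stops at (2,4), (3,3), (4,3) leaves no slack for detours.
Route from (4,1): 2× right (reaching (4,3)), up to (3,3), right to (3,4), up to (2,4), 2× left (reaching (2,2)) — 7 moves in all.
Check: all required cells visited; 7 ≤ 7 moves.

(4,1) (4,2) (4,3) (3,3) (3,4) (2,4) (2,3) (2,2)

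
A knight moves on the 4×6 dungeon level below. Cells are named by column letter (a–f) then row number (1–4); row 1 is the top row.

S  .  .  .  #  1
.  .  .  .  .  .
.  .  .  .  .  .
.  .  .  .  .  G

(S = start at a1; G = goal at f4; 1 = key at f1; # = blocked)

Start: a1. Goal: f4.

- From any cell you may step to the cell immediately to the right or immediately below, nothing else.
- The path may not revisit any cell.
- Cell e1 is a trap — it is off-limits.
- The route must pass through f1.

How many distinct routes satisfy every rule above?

A right/down-only route from a1 to f4 makes exactly 3 down-moves and 5 right-moves in some order.
With no other constraints that would be C(8,3) = 56 routes.
Split at f1 and multiply the segment counts (each segment already excludes blocked cells): a1→f1: 0; f1→f4: 1; product = 0.
No route satisfies every constraint, so the count is 0.

0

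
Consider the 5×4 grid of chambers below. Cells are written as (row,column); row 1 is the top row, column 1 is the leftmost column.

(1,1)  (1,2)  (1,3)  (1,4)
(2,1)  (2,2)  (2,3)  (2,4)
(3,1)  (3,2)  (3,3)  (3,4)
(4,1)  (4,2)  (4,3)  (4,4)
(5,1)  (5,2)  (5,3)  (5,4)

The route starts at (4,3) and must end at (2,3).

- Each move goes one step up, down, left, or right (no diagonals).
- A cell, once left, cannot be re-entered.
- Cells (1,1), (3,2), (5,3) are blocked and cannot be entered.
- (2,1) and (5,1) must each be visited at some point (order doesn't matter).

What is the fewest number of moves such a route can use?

Any route passes through (2,1) and (5,1) in some order between (4,3) and (2,3). Summing Manhattan distances along each leg and taking the cheapest ordering ((4,3) → (5,1) → (2,1) → (2,3)) gives a lower bound of 3 + 3 + 2 = 8 moves.
A route of 8 moves achieves this: (4,3) → (4,2) → (5,2) → (5,1) → (4,1) → (3,1) → (2,1) → (2,2) → (2,3).
Since 8 matches the lower bound, it is optimal.

8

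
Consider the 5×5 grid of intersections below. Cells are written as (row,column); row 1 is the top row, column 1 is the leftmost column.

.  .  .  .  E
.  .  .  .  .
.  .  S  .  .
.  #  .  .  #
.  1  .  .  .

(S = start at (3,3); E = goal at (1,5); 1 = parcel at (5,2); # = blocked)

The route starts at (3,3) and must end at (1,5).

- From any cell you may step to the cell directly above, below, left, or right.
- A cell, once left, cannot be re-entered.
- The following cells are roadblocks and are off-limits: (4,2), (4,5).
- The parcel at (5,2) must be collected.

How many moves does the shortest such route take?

Any route passes through (5,2) somewhere between (3,3) and (1,5). Summing Manhattan distances along the two legs ((3,3) → (5,2) → (1,5)) gives a lower bound of 3 + 7 = 10 moves.
The shortest route satisfying every rule uses 12 moves: (3,3) → (4,3) → (5,3) → (5,2) → (5,1) → (4,1) → (3,1) → (2,1) → (1,1) → (1,2) → (1,3) → (1,4) → (1,5).
The no-revisit rule (legs can't share cells) pushes the minimum above the 10-move bound; an exhaustive check rules out every length from 10 to 11, leaving 12 as the minimum.

12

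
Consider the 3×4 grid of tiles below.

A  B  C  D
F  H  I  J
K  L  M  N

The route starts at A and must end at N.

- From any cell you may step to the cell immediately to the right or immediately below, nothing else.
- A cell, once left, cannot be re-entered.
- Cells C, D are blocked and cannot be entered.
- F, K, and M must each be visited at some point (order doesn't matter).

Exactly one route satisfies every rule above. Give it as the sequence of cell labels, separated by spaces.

A F K L M N

Moves only go right or down, so the column and row indices never decrease.
Route from A: 2× down (reaching K), 3× right (reaching N) — 5 moves in all.
Check: all required cells visited.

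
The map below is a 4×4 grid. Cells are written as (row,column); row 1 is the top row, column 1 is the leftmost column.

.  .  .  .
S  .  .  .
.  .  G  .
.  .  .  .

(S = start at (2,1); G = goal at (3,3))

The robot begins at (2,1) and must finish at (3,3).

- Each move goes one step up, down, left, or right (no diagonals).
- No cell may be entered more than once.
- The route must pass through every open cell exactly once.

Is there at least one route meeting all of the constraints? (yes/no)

yes

One route that works: (2,1) → (1,1) → (1,2) → (2,2) → (3,2) → (3,1) → (4,1) → (4,2) → (4,3) → (4,4) → (3,4) → (2,4) → (1,4) → (1,3) → (2,3) → (3,3).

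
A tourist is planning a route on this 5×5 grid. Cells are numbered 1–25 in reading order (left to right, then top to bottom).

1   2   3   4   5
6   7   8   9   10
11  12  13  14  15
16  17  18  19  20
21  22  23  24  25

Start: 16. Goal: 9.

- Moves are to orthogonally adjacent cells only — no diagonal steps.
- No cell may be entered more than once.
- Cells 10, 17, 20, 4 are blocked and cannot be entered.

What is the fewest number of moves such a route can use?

The Manhattan distance from 16 to 9 is |4−2| + |1−4| = 5, so at least 5 moves are needed.
A route of 5 moves achieves this: 16 → 11 → 6 → 7 → 8 → 9.
Since 5 matches the lower bound, it is optimal.

5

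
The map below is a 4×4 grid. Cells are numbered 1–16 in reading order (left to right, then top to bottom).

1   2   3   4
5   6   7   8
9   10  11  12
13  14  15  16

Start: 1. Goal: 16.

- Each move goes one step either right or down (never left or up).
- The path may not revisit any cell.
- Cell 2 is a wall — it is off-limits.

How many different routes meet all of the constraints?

A right/down-only route from 1 to 16 makes exactly 3 down-moves and 3 right-moves in some order.
With no other constraints that would be C(6,3) = 20 routes.
Subtract routes through each blocked cell (inclusion–exclusion for overlaps): − through 2: 10 → 10.
That gives 10 routes.

10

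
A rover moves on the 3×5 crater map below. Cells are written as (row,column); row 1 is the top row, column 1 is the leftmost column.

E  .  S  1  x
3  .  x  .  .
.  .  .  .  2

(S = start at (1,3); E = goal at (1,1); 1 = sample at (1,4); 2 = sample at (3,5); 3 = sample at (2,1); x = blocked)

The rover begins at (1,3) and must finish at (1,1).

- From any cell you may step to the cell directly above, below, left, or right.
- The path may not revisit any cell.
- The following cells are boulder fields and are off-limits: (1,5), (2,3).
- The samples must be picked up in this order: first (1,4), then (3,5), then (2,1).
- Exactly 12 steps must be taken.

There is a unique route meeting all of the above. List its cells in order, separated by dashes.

The waypoints must appear in the order (1,4), (3,5), (2,1), with no cell reused.
Route from (1,3): right 1 to (1,4), down 1 to (2,4), right 1 to (2,5), down 1 to (3,5), left 4 to (3,1), up 1 to (2,1), right 1 to (2,2), up 1 to (1,2), left 1 to (1,1) — 12 moves in all.
Check: order respected (1 at step 1, 2 at step 4, 3 at step 9); 12 moves as required.

(1,3) - (1,4) - (2,4) - (2,5) - (3,5) - (3,4) - (3,3) - (3,2) - (3,1) - (2,1) - (2,2) - (1,2) - (1,1)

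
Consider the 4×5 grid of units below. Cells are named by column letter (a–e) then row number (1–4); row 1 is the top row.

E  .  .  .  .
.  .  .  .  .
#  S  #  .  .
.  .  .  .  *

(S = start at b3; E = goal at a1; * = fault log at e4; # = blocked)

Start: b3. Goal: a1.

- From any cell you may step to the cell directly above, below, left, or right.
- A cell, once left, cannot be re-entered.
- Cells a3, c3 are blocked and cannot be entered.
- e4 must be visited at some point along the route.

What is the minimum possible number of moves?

11

Any route passes through e4 somewhere between b3 and a1. Summing Manhattan distances along the two legs (b3 → e4 → a1) gives a lower bound of 4 + 7 = 11 moves.
A route of 11 moves achieves this: b3 → b4 → c4 → d4 → e4 → e3 → e2 → e1 → d1 → c1 → b1 → a1.
Since 11 matches the lower bound, it is optimal.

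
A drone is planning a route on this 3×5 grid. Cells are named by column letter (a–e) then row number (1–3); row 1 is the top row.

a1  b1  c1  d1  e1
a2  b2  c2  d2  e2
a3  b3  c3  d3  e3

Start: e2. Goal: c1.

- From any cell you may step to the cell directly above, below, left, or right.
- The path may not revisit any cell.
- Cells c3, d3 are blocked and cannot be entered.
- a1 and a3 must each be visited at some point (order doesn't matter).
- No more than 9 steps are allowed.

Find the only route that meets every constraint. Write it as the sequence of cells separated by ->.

e2 -> d2 -> c2 -> b2 -> b3 -> a3 -> a2 -> a1 -> b1 -> c1

Any route must reach a1 and a3 and still end at c1 within 9 moves, so the order of the required stops is forced.
Route from e2: 3× left (reaching b2), down to b3, left to a3, 2× up (reaching a1), 2× right (reaching c1) — 9 moves in all.
Check: all required cells visited; 9 ≤ 9 moves.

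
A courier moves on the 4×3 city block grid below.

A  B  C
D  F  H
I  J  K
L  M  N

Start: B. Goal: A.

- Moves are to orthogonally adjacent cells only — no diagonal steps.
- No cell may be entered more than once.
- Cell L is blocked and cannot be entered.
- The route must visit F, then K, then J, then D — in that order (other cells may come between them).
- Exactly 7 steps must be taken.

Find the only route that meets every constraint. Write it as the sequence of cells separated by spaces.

The waypoints must appear in the order F, K, J, D, with no cell reused.
Route from B: down 1 to F, right 1 to H, down 1 to K, left 2 to I, up 2 to A — 7 moves in all.
Check: order respected (F at step 1, K at step 3, J at step 4, D at step 6); 7 moves as required.

B F H K J I D A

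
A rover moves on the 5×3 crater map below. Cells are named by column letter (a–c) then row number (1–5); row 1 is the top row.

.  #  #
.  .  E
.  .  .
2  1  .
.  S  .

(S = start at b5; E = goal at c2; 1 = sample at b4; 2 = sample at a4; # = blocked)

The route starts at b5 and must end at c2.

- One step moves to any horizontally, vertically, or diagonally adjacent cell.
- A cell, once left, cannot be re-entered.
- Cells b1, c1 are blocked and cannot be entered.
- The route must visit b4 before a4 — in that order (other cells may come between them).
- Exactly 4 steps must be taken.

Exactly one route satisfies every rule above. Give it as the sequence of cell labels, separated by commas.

b5, b4, a4, b3, c2

The waypoints must appear in the order b4, a4, with no cell reused.
Route from b5: up to b4, left to a4, 2× up-right (reaching c2) — 4 moves in all.
Check: order respected (1 at step 1, 2 at step 2); 4 moves as required.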